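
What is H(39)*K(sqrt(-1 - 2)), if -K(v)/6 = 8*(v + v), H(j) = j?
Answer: -3744*I*sqrt(3) ≈ -6484.8*I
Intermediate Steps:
K(v) = -96*v (K(v) = -48*(v + v) = -48*2*v = -96*v)
H(39)*K(sqrt(-1 - 2)) = 39*(-96*sqrt(-1 - 2)) = 39*(-96*I*sqrt(3)) = -3744*I*sqrt(3)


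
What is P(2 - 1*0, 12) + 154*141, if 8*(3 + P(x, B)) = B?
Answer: 43425/2 ≈ 21713.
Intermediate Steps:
P(x, B) = -3 + B/8
P(2 - 1*0, 12) + 154*141 = (-3 + (1/8)*12) + 154*141 = (-3 + 3/2) + 21714 = -3/2 + 21714 = 43425/2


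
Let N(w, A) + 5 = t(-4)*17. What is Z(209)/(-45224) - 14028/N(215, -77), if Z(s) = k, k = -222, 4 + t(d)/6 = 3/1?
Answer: 317213013/2419484 ≈ 131.11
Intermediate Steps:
t(d) = -6 (t(d) = -24 + 6*(3/1) = -24 + 6*(3*1) = -24 + 6*3 = -24 + 18 = -6)
Z(s) = -222
N(w, A) = -107 (N(w, A) = -5 - 6*17 = -5 - 102 = -107)
Z(209)/(-45224) - 14028/N(215, -77) = -222/(-45224) - 14028/(-107) = -222*(-1/45224) - 14028*(-1/107) = 111/22612 + 14028/107 = 317213013/2419484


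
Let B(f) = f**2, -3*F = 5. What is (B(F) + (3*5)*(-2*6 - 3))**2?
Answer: 4000000/81 ≈ 49383.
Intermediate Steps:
F = -5/3 (F = -1/3*5 = -5/3 ≈ -1.6667)
(B(F) + (3*5)*(-2*6 - 3))**2 = ((-5/3)**2 + (3*5)*(-2*6 - 3))**2 = (25/9 + 15*(-12 - 3))**2 = (25/9 + 15*(-15))**2 = (25/9 - 225)**2 = (-2000/9)**2 = 4000000/81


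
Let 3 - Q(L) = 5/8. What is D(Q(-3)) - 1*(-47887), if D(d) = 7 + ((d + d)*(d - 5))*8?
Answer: 191177/4 ≈ 47794.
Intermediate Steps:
Q(L) = 19/8 (Q(L) = 3 - 5/8 = 19/8)
D(d) = 7 + 16*d*(-5 + d) (D(d) = 7 + ((2*d)*(-5 + d))*8 = 7 + (2*d*(-5 + d))*8 = 7 + 16*d*(-5 + d))
D(Q(-3)) - 1*(-47887) = (7 - 80*19/8 + 16*(19/8)**2) - 1*(-47887) = (7 - 190 + 16*(361/64)) + 47887 = (7 - 190 + 361/4) + 47887 = -371/4 + 47887 = 191177/4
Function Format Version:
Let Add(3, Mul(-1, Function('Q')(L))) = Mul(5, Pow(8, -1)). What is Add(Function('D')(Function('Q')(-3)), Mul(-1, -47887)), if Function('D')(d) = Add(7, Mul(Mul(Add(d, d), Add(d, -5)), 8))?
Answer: Rational(191177, 4) ≈ 47794.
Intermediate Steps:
Function('Q')(L) = Rational(19, 8) (Function('Q')(L) = Add(3, Mul(-1, Mul(5, Pow(8, -1)))) = Add(3, Mul(-1, Mul(5, Rational(1, 8)))) = Add(3, Mul(-1, Rational(5, 8))) = Add(3, Rational(-5, 8)) = Rational(19, 8))
Function('D')(d) = Add(7, Mul(16, d, Add(-5, d))) (Function('D')(d) = Add(7, Mul(Mul(Mul(2, d), Add(-5, d)), 8)) = Add(7, Mul(Mul(2, d, Add(-5, d)), 8)) = Add(7, Mul(16, d, Add(-5, d))))
Add(Function('D')(Function('Q')(-3)), Mul(-1, -47887)) = Add(Add(7, Mul(-80, Rational(19, 8)), Mul(16, Pow(Rational(19, 8), 2))), Mul(-1, -47887)) = Add(Add(7, -190, Mul(16, Rational(361, 64))), 47887) = Add(Add(7, -190, Rational(361, 4)), 47887) = Add(Rational(-371, 4), 47887) = Rational(191177, 4)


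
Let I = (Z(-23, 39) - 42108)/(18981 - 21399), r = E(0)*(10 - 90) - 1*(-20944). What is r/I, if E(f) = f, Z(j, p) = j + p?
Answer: 744744/619 ≈ 1203.1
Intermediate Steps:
r = 20944 (r = 0*(10 - 90) - 1*(-20944) = 0*(-80) + 20944 = 0 + 20944 = 20944)
I = 21046/1209 (I = ((-23 + 39) - 42108)/(18981 - 21399) = (16 - 42108)/(-2418) = -42092*(-1/2418) = 21046/1209 ≈ 17.408)
r/I = 20944/(21046/1209) = 20944*(1209/21046) = 744744/619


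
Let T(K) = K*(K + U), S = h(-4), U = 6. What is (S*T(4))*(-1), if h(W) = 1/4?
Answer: -10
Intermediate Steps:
h(W) = ¼
S = ¼ ≈ 0.25000
T(K) = K*(6 + K) (T(K) = K*(K + 6) = K*(6 + K))
(S*T(4))*(-1) = ((4*(6 + 4))/4)*(-1) = ((4*10)/4)*(-1) = ((¼)*40)*(-1) = 10*(-1) = -10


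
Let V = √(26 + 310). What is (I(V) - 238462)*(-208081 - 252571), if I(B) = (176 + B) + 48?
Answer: 109744811176 - 1842608*√21 ≈ 1.0974e+11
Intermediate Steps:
V = 4*√21 (V = √336 = 4*√21 ≈ 18.330)
I(B) = 224 + B
(I(V) - 238462)*(-208081 - 252571) = ((224 + 4*√21) - 238462)*(-208081 - 252571) = (-238238 + 4*√21)*(-460652) = 109744811176 - 1842608*√21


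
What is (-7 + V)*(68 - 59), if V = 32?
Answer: 225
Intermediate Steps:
(-7 + V)*(68 - 59) = (-7 + 32)*(68 - 59) = 25*9 = 225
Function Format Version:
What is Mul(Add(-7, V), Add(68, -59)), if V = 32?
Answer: 225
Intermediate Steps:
Mul(Add(-7, V), Add(68, -59)) = Mul(Add(-7, 32), Add(68, -59)) = Mul(25, 9) = 225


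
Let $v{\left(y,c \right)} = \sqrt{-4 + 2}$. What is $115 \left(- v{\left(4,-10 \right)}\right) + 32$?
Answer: $32 - 115 i \sqrt{2} \approx 32.0 - 162.63 i$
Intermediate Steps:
$v{\left(y,c \right)} = i \sqrt{2}$ ($v{\left(y,c \right)} = \sqrt{-2} = i \sqrt{2}$)
$115 \left(- v{\left(4,-10 \right)}\right) + 32 = 115 \left(- i \sqrt{2}\right) + 32 = - 115 i \sqrt{2} + 32 = 32 - 115 i \sqrt{2}$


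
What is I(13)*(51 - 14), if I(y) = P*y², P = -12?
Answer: -75036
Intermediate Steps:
I(y) = -12*y²
I(13)*(51 - 14) = (-12*13²)*(51 - 14) = -12*169*37 = -2028*37 = -75036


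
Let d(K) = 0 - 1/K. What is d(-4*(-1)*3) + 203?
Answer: 2435/12 ≈ 202.92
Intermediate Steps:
d(K) = -1/K
d(-4*(-1)*3) + 203 = -1/(-4*(-1)*3) + 203 = -1/(4*3) + 203 = -1/12 + 203 = 2435/12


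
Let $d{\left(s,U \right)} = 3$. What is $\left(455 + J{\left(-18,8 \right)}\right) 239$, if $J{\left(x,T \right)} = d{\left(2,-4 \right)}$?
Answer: $109462$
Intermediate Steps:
$J{\left(x,T \right)} = 3$
$\left(455 + J{\left(-18,8 \right)}\right) 239 = \left(455 + 3\right) 239 = 458 \cdot 239 = 109462$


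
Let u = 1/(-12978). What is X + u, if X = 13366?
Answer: 173463947/12978 ≈ 13366.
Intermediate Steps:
u = -1/12978 ≈ -7.7053e-5
X + u = 13366 - 1/12978 = 173463947/12978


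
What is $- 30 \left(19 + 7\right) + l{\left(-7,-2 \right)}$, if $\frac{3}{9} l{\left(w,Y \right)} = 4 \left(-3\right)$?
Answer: $-816$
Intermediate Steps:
$l{\left(w,Y \right)} = -36$ ($l{\left(w,Y \right)} = 3 \cdot 4 \left(-3\right) = 3 \left(-12\right) = -36$)
$- 30 \left(19 + 7\right) + l{\left(-7,-2 \right)} = - 30 \left(19 + 7\right) - 36 = \left(-30\right) 26 - 36 = -780 - 36 = -816$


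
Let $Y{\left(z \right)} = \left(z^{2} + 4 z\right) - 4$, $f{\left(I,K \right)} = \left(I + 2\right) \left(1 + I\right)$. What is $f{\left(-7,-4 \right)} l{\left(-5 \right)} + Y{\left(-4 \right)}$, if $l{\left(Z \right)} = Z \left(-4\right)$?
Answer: $596$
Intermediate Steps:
$f{\left(I,K \right)} = \left(1 + I\right) \left(2 + I\right)$ ($f{\left(I,K \right)} = \left(2 + I\right) \left(1 + I\right) = \left(1 + I\right) \left(2 + I\right)$)
$Y{\left(z \right)} = -4 + z^{2} + 4 z$
$l{\left(Z \right)} = - 4 Z$
$f{\left(-7,-4 \right)} l{\left(-5 \right)} + Y{\left(-4 \right)} = \left(2 + \left(-7\right)^{2} + 3 \left(-7\right)\right) \left(\left(-4\right) \left(-5\right)\right) + \left(-4 + \left(-4\right)^{2} + 4 \left(-4\right)\right) = \left(2 + 49 - 21\right) 20 - 4 = 30 \cdot 20 - 4 = 600 - 4 = 596$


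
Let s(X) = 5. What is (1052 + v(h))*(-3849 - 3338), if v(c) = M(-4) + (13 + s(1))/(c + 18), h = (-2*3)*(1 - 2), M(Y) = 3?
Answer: -30350701/4 ≈ -7.5877e+6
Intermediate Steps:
h = 6 (h = -6*(-1) = 6)
v(c) = 3 + 18/(18 + c) (v(c) = 3 + (13 + 5)/(c + 18) = 3 + 18/(18 + c))
(1052 + v(h))*(-3849 - 3338) = (1052 + 3*(24 + 6)/(18 + 6))*(-3849 - 3338) = (1052 + 3*30/24)*(-7187) = (1052 + 3*(1/24)*30)*(-7187) = (1052 + 15/4)*(-7187) = (4223/4)*(-7187) = -30350701/4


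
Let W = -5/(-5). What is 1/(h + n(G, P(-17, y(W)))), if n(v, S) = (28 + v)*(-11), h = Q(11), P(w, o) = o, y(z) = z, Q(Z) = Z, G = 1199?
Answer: -1/13486 ≈ -7.4151e-5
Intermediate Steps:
W = 1 (W = -5*(-⅕) = 1)
h = 11
n(v, S) = -308 - 11*v
1/(h + n(G, P(-17, y(W)))) = 1/(11 + (-308 - 11*1199)) = 1/(11 + (-308 - 13189)) = 1/(11 - 13497) = 1/(-13486) = -1/13486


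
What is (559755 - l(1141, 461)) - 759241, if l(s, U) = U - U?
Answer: -199486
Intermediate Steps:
l(s, U) = 0
(559755 - l(1141, 461)) - 759241 = (559755 - 1*0) - 759241 = (559755 + 0) - 759241 = 559755 - 759241 = -199486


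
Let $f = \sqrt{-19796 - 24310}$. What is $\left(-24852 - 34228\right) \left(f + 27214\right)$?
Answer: $-1607803120 - 59080 i \sqrt{44106} \approx -1.6078 \cdot 10^{9} - 1.2408 \cdot 10^{7} i$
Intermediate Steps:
$f = i \sqrt{44106}$ ($f = \sqrt{-44106} = i \sqrt{44106} \approx 210.01 i$)
$\left(-24852 - 34228\right) \left(f + 27214\right) = \left(-24852 - 34228\right) \left(i \sqrt{44106} + 27214\right) = - 59080 \left(27214 + i \sqrt{44106}\right) = -1607803120 - 59080 i \sqrt{44106}$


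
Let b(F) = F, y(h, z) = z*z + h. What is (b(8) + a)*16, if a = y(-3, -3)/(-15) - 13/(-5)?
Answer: 816/5 ≈ 163.20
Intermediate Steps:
y(h, z) = h + z² (y(h, z) = z² + h = h + z²)
a = 11/5 (a = (-3 + (-3)²)/(-15) - 13/(-5) = (-3 + 9)*(-1/15) - 13*(-⅕) = 6*(-1/15) + 13/5 = -⅖ + 13/5 = 11/5 ≈ 2.2000)
(b(8) + a)*16 = (8 + 11/5)*16 = (51/5)*16 = 816/5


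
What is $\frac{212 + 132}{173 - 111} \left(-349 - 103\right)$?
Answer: $- \frac{77744}{31} \approx -2507.9$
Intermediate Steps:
$\frac{212 + 132}{173 - 111} \left(-349 - 103\right) = \frac{344}{62} \left(-452\right) = 344 \cdot \frac{1}{62} \left(-452\right) = \frac{172}{31} \left(-452\right) = - \frac{77744}{31}$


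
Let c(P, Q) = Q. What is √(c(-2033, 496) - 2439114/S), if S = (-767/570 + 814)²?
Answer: 2*√26408102103106/463213 ≈ 22.188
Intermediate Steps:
S = 214566283369/324900 (S = (-767*1/570 + 814)² = (-767/570 + 814)² = (463213/570)² = 214566283369/324900 ≈ 6.6041e+5)
√(c(-2033, 496) - 2439114/S) = √(496 - 2439114/214566283369/324900) = √(496 - 2439114*324900/214566283369) = √(496 - 792468138600/214566283369) = √(105632408412424/214566283369) = 2*√26408102103106/463213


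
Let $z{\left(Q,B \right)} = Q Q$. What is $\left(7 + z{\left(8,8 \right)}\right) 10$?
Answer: $710$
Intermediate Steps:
$z{\left(Q,B \right)} = Q^{2}$
$\left(7 + z{\left(8,8 \right)}\right) 10 = \left(7 + 8^{2}\right) 10 = \left(7 + 64\right) 10 = 71 \cdot 10 = 710$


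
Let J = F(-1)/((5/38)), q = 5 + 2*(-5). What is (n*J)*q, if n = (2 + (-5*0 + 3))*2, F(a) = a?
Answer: 380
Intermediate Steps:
q = -5 (q = 5 - 10 = -5)
J = -38/5 (J = -1/(5/38) = -1/(5*(1/38)) = -1/5/38 = -1*38/5 = -38/5 ≈ -7.6000)
n = 10 (n = (2 + (0 + 3))*2 = (2 + 3)*2 = 5*2 = 10)
(n*J)*q = (10*(-38/5))*(-5) = -76*(-5) = 380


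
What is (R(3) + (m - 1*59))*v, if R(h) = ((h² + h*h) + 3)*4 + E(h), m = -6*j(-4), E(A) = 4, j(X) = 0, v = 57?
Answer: 1653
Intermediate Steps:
m = 0 (m = -6*0 = 0)
R(h) = 16 + 8*h² (R(h) = ((h² + h*h) + 3)*4 + 4 = ((h² + h²) + 3)*4 + 4 = (2*h² + 3)*4 + 4 = (3 + 2*h²)*4 + 4 = (12 + 8*h²) + 4 = 16 + 8*h²)
(R(3) + (m - 1*59))*v = ((16 + 8*3²) + (0 - 1*59))*57 = ((16 + 8*9) + (0 - 59))*57 = ((16 + 72) - 59)*57 = (88 - 59)*57 = 29*57 = 1653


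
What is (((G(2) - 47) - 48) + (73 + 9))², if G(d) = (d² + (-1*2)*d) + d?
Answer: 121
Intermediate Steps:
G(d) = d² - d (G(d) = (d² - 2*d) + d = d² - d)
(((G(2) - 47) - 48) + (73 + 9))² = (((2*(-1 + 2) - 47) - 48) + (73 + 9))² = (((2*1 - 47) - 48) + 82)² = (((2 - 47) - 48) + 82)² = ((-45 - 48) + 82)² = (-93 + 82)² = (-11)² = 121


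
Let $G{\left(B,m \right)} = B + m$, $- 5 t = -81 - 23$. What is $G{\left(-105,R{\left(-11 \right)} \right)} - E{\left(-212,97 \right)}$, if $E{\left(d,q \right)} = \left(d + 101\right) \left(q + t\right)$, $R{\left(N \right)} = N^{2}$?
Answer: $\frac{65459}{5} \approx 13092.0$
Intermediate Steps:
$t = \frac{104}{5}$ ($t = - \frac{-81 - 23}{5} = \left(- \frac{1}{5}\right) \left(-104\right) = \frac{104}{5} \approx 20.8$)
$E{\left(d,q \right)} = \left(101 + d\right) \left(\frac{104}{5} + q\right)$ ($E{\left(d,q \right)} = \left(d + 101\right) \left(q + \frac{104}{5}\right) = \left(101 + d\right) \left(\frac{104}{5} + q\right)$)
$G{\left(-105,R{\left(-11 \right)} \right)} - E{\left(-212,97 \right)} = \left(-105 + \left(-11\right)^{2}\right) - \left(\frac{10504}{5} + 101 \cdot 97 + \frac{104}{5} \left(-212\right) - 20564\right) = \left(-105 + 121\right) - \left(\frac{10504}{5} + 9797 - \frac{22048}{5} - 20564\right) = 16 - - \frac{65379}{5} = 16 + \frac{65379}{5} = \frac{65459}{5}$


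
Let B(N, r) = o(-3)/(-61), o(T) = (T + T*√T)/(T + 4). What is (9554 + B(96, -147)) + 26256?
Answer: 2184413/61 + 3*I*√3/61 ≈ 35810.0 + 0.085183*I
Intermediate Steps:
o(T) = (T + T^(3/2))/(4 + T)
B(N, r) = 3/61 + 3*I*√3/61 (B(N, r) = ((-3 + (-3)^(3/2))/(4 - 3))/(-61) = ((-3 - 3*I*√3)/1)*(-1/61) = (1*(-3 - 3*I*√3))*(-1/61) = (-3 - 3*I*√3)*(-1/61) = 3/61 + 3*I*√3/61)
(9554 + B(96, -147)) + 26256 = (9554 + (3/61 + 3*I*√3/61)) + 26256 = (582797/61 + 3*I*√3/61) + 26256 = 2184413/61 + 3*I*√3/61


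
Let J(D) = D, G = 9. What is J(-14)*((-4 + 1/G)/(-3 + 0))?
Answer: -490/27 ≈ -18.148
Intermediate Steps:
J(-14)*((-4 + 1/G)/(-3 + 0)) = -14*(-4 + 1/9)/(-3 + 0) = -14*(-4 + ⅑)/(-3) = -(-490)*(-1)/(9*3) = -14*35/27 = -490/27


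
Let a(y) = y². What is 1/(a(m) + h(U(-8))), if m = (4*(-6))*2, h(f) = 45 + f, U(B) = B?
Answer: 1/2341 ≈ 0.00042717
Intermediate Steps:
m = -48 (m = -24*2 = -48)
1/(a(m) + h(U(-8))) = 1/((-48)² + (45 - 8)) = 1/(2304 + 37) = 1/2341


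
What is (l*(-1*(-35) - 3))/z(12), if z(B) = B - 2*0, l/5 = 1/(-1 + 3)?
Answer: 20/3 ≈ 6.6667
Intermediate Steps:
l = 5/2 (l = 5/(-1 + 3) = 5/2 ≈ 2.5000)
z(B) = B (z(B) = B + 0 = B)
(l*(-1*(-35) - 3))/z(12) = (5*(-1*(-35) - 3)/2)/12 = (5*(35 - 3)/2)*(1/12) = ((5/2)*32)*(1/12) = 80*(1/12) = 20/3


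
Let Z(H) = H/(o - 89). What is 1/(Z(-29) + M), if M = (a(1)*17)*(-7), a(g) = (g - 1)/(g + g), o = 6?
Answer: 83/29 ≈ 2.8621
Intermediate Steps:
a(g) = (-1 + g)/(2*g) (a(g) = (-1 + g)/((2*g)) = (-1 + g)*(1/(2*g)) = (-1 + g)/(2*g))
Z(H) = -H/83 (Z(H) = H/(6 - 89) = H/(-83) = -H/83)
M = 0 (M = (((1/2)*(-1 + 1)/1)*17)*(-7) = (((1/2)*1*0)*17)*(-7) = (0*17)*(-7) = 0*(-7) = 0)
1/(Z(-29) + M) = 1/(-1/83*(-29) + 0) = 1/(29/83 + 0) = 1/(29/83) = 83/29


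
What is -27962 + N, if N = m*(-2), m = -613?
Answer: -26736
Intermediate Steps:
N = 1226 (N = -613*(-2) = 1226)
-27962 + N = -27962 + 1226 = -26736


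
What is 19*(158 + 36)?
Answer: 3686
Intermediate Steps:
19*(158 + 36) = 19*194 = 3686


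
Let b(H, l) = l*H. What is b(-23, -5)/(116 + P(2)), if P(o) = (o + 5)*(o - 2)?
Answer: 115/116 ≈ 0.99138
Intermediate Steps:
b(H, l) = H*l
P(o) = (-2 + o)*(5 + o) (P(o) = (5 + o)*(-2 + o) = (-2 + o)*(5 + o))
b(-23, -5)/(116 + P(2)) = (-23*(-5))/(116 + (-10 + 2² + 3*2)) = 115/(116 + (-10 + 4 + 6)) = 115/(116 + 0) = 115/116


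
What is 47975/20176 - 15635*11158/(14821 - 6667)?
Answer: -1759709774965/82257552 ≈ -21393.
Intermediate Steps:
47975/20176 - 15635*11158/(14821 - 6667) = 47975*(1/20176) - 15635/(8154*(1/11158)) = 47975/20176 - 15635/4077/5579 = 47975/20176 - 15635*5579/4077 = 47975/20176 - 87227665/4077 = -1759709774965/82257552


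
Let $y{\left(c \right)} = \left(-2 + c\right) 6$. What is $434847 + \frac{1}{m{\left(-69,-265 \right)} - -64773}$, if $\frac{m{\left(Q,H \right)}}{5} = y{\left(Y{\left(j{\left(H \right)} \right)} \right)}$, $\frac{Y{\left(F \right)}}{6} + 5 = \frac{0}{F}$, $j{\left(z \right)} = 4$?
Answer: $\frac{27748891612}{63813} \approx 4.3485 \cdot 10^{5}$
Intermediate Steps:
$Y{\left(F \right)} = -30$ ($Y{\left(F \right)} = -30 + 6 \frac{0}{F} = -30 + 6 \cdot 0 = -30 + 0 = -30$)
$y{\left(c \right)} = -12 + 6 c$
$m{\left(Q,H \right)} = -960$ ($m{\left(Q,H \right)} = 5 \left(-12 + 6 \left(-30\right)\right) = 5 \left(-12 - 180\right) = 5 \left(-192\right) = -960$)
$434847 + \frac{1}{m{\left(-69,-265 \right)} - -64773} = 434847 + \frac{1}{-960 - -64773} = 434847 + \frac{1}{-960 + 64773} = 434847 + \frac{1}{63813} = \frac{27748891612}{63813}$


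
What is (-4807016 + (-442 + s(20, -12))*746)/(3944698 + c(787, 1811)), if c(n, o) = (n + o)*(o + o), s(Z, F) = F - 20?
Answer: -2580310/6677327 ≈ -0.38643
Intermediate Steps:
s(Z, F) = -20 + F
c(n, o) = 2*o*(n + o) (c(n, o) = (n + o)*(2*o) = 2*o*(n + o))
(-4807016 + (-442 + s(20, -12))*746)/(3944698 + c(787, 1811)) = (-4807016 + (-442 + (-20 - 12))*746)/(3944698 + 2*1811*(787 + 1811)) = (-4807016 + (-442 - 32)*746)/(3944698 + 2*1811*2598) = (-4807016 - 474*746)/(3944698 + 9409956) = (-4807016 - 353604)/13354654 = -5160620*1/13354654 = -2580310/6677327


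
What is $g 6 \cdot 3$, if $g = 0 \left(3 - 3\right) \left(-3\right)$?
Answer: $0$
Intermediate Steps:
$g = 0$ ($g = 0 \cdot 0 \left(-3\right) = 0 \left(-3\right) = 0$)
$g 6 \cdot 3 = 0 \cdot 6 \cdot 3 = 0 \cdot 3 = 0$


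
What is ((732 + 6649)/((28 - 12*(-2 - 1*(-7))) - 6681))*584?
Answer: -4310504/6713 ≈ -642.11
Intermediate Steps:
((732 + 6649)/((28 - 12*(-2 - 1*(-7))) - 6681))*584 = (7381/((28 - 12*(-2 + 7)) - 6681))*584 = (7381/((28 - 12*5) - 6681))*584 = (7381/((28 - 60) - 6681))*584 = (7381/(-32 - 6681))*584 = (7381/(-6713))*584 = (7381*(-1/6713))*584 = -7381/6713*584 = -4310504/6713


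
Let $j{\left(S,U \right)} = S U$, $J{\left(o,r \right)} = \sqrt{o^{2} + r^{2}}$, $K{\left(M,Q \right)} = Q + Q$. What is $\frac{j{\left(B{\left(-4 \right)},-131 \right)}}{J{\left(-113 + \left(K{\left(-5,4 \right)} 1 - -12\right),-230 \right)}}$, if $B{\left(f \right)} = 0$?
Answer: $0$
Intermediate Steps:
$K{\left(M,Q \right)} = 2 Q$
$\frac{j{\left(B{\left(-4 \right)},-131 \right)}}{J{\left(-113 + \left(K{\left(-5,4 \right)} 1 - -12\right),-230 \right)}} = \frac{0 \left(-131\right)}{\sqrt{\left(-113 + \left(2 \cdot 4 \cdot 1 - -12\right)\right)^{2} + \left(-230\right)^{2}}} = \frac{0}{\sqrt{\left(-113 + \left(8 \cdot 1 + 12\right)\right)^{2} + 52900}} = \frac{0}{\sqrt{\left(-113 + \left(8 + 12\right)\right)^{2} + 52900}} = \frac{0}{\sqrt{\left(-113 + 20\right)^{2} + 52900}} = \frac{0}{\sqrt{\left(-93\right)^{2} + 52900}} = \frac{0}{\sqrt{8649 + 52900}} = \frac{0}{\sqrt{61549}} = 0 \frac{\sqrt{61549}}{61549} = 0$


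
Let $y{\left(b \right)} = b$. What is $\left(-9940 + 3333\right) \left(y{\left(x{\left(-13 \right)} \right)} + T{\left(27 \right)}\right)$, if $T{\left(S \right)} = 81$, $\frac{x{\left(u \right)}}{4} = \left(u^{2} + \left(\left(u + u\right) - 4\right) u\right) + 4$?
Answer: $-15414131$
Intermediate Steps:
$x{\left(u \right)} = 16 + 4 u^{2} + 4 u \left(-4 + 2 u\right)$ ($x{\left(u \right)} = 4 \left(\left(u^{2} + \left(\left(u + u\right) - 4\right) u\right) + 4\right) = 4 \left(\left(u^{2} + \left(2 u - 4\right) u\right) + 4\right) = 4 \left(\left(u^{2} + \left(-4 + 2 u\right) u\right) + 4\right) = 4 \left(\left(u^{2} + u \left(-4 + 2 u\right)\right) + 4\right) = 4 \left(4 + u^{2} + u \left(-4 + 2 u\right)\right) = 16 + 4 u^{2} + 4 u \left(-4 + 2 u\right)$)
$\left(-9940 + 3333\right) \left(y{\left(x{\left(-13 \right)} \right)} + T{\left(27 \right)}\right) = \left(-9940 + 3333\right) \left(\left(16 - -208 + 12 \left(-13\right)^{2}\right) + 81\right) = - 6607 \left(\left(16 + 208 + 12 \cdot 169\right) + 81\right) = - 6607 \left(\left(16 + 208 + 2028\right) + 81\right) = - 6607 \left(2252 + 81\right) = \left(-6607\right) 2333 = -15414131$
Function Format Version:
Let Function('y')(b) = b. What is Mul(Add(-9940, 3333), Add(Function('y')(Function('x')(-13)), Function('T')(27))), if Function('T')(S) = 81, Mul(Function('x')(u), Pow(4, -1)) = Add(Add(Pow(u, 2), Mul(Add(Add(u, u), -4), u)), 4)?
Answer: -15414131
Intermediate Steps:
Function('x')(u) = Add(16, Mul(4, Pow(u, 2)), Mul(4, u, Add(-4, Mul(2, u)))) (Function('x')(u) = Mul(4, Add(Add(Pow(u, 2), Mul(Add(Add(u, u), -4), u)), 4)) = Mul(4, Add(Add(Pow(u, 2), Mul(Add(Mul(2, u), -4), u)), 4)) = Mul(4, Add(Add(Pow(u, 2), Mul(Add(-4, Mul(2, u)), u)), 4)) = Mul(4, Add(Add(Pow(u, 2), Mul(u, Add(-4, Mul(2, u)))), 4)) = Mul(4, Add(4, Pow(u, 2), Mul(u, Add(-4, Mul(2, u))))) = Add(16, Mul(4, Pow(u, 2)), Mul(4, u, Add(-4, Mul(2, u)))))
Mul(Add(-9940, 3333), Add(Function('y')(Function('x')(-13)), Function('T')(27))) = Mul(Add(-9940, 3333), Add(Add(16, Mul(-16, -13), Mul(12, Pow(-13, 2))), 81)) = Mul(-6607, Add(Add(16, 208, Mul(12, 169)), 81)) = Mul(-6607, Add(Add(16, 208, 2028), 81)) = Mul(-6607, Add(2252, 81)) = Mul(-6607, 2333) = -15414131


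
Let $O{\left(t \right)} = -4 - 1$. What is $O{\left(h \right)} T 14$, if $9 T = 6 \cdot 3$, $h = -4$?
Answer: $-140$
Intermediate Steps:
$O{\left(t \right)} = -5$ ($O{\left(t \right)} = -4 - 1 = -5$)
$T = 2$ ($T = \frac{6 \cdot 3}{9} = \frac{1}{9} \cdot 18 = 2$)
$O{\left(h \right)} T 14 = \left(-5\right) 2 \cdot 14 = \left(-10\right) 14 = -140$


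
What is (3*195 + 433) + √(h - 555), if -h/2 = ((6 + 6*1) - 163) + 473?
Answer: 1018 + I*√1199 ≈ 1018.0 + 34.627*I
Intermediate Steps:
h = -644 (h = -2*(((6 + 6*1) - 163) + 473) = -2*(((6 + 6) - 163) + 473) = -2*((12 - 163) + 473) = -2*(-151 + 473) = -2*322 = -644)
(3*195 + 433) + √(h - 555) = (3*195 + 433) + √(-644 - 555) = (585 + 433) + √(-1199) = 1018 + I*√1199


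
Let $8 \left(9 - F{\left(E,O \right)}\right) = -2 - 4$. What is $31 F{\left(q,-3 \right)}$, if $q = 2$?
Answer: $\frac{1209}{4} \approx 302.25$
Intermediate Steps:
$F{\left(E,O \right)} = \frac{39}{4}$ ($F{\left(E,O \right)} = 9 - \frac{-2 - 4}{8} = 9 - - \frac{3}{4} = 9 + \frac{3}{4} = \frac{39}{4}$)
$31 F{\left(q,-3 \right)} = 31 \cdot \frac{39}{4} = \frac{1209}{4}$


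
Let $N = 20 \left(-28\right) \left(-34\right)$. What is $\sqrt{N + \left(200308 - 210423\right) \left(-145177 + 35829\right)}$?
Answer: $14 \sqrt{5643235} \approx 33258.0$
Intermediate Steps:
$N = 19040$ ($N = \left(-560\right) \left(-34\right) = 19040$)
$\sqrt{N + \left(200308 - 210423\right) \left(-145177 + 35829\right)} = \sqrt{19040 + \left(200308 - 210423\right) \left(-145177 + 35829\right)} = \sqrt{19040 - -1106055020} = \sqrt{19040 + 1106055020} = \sqrt{1106074060} = 14 \sqrt{5643235}$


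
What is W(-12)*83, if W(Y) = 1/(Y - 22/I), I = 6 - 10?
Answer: -166/13 ≈ -12.769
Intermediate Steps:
I = -4
W(Y) = 1/(11/2 + Y) (W(Y) = 1/(Y - 22/(-4)) = 1/(Y - 22*(-¼)) = 1/(Y + 11/2) = 1/(11/2 + Y))
W(-12)*83 = (2/(11 + 2*(-12)))*83 = (2/(11 - 24))*83 = (2/(-13))*83 = (2*(-1/13))*83 = -2/13*83 = -166/13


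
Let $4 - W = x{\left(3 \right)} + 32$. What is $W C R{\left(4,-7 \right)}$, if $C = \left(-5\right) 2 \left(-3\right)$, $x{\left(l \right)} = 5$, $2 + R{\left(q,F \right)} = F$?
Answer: $8910$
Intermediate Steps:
$R{\left(q,F \right)} = -2 + F$
$W = -33$ ($W = 4 - \left(5 + 32\right) = 4 - 37 = -33$)
$C = 30$ ($C = \left(-10\right) \left(-3\right) = 30$)
$W C R{\left(4,-7 \right)} = \left(-33\right) 30 \left(-2 - 7\right) = \left(-990\right) \left(-9\right) = 8910$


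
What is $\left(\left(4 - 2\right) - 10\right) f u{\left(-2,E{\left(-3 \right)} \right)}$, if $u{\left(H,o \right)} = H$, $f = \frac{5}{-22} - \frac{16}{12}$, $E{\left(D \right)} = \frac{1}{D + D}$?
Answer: $- \frac{824}{33} \approx -24.97$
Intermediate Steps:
$E{\left(D \right)} = \frac{1}{2 D}$
$f = - \frac{103}{66}$ ($f = 5 \left(- \frac{1}{22}\right) - \frac{4}{3} = - \frac{5}{22} - \frac{4}{3} = - \frac{103}{66} \approx -1.5606$)
$\left(\left(4 - 2\right) - 10\right) f u{\left(-2,E{\left(-3 \right)} \right)} = \left(\left(4 - 2\right) - 10\right) \left(- \frac{103}{66}\right) \left(-2\right) = \left(2 - 10\right) \left(- \frac{103}{66}\right) \left(-2\right) = \left(-8\right) \left(- \frac{103}{66}\right) \left(-2\right) = \frac{412}{33} \left(-2\right) = - \frac{824}{33}$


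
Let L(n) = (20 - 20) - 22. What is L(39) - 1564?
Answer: -1586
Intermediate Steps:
L(n) = -22 (L(n) = 0 - 22 = -22)
L(39) - 1564 = -22 - 1564 = -1586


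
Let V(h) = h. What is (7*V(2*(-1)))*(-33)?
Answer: 462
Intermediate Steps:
(7*V(2*(-1)))*(-33) = (7*(2*(-1)))*(-33) = (7*(-2))*(-33) = -14*(-33) = 462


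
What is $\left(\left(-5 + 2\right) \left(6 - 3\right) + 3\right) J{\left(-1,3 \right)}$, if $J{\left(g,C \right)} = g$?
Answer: $6$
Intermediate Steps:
$\left(\left(-5 + 2\right) \left(6 - 3\right) + 3\right) J{\left(-1,3 \right)} = \left(\left(-5 + 2\right) \left(6 - 3\right) + 3\right) \left(-1\right) = \left(\left(-3\right) 3 + 3\right) \left(-1\right) = \left(-9 + 3\right) \left(-1\right) = \left(-6\right) \left(-1\right) = 6$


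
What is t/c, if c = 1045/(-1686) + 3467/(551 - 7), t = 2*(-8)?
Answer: -7337472/2638441 ≈ -2.7810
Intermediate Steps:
t = -16
c = 2638441/458592 (c = 1045*(-1/1686) + 3467/544 = -1045/1686 + 3467*(1/544) = -1045/1686 + 3467/544 = 2638441/458592 ≈ 5.7533)
t/c = -16/2638441/458592 = -16*458592/2638441 = -7337472/2638441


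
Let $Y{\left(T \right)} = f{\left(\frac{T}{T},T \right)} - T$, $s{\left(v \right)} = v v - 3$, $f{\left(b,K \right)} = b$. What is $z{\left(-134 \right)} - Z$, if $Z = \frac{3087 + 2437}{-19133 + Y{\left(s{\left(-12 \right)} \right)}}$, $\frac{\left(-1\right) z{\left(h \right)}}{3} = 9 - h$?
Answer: $- \frac{8262593}{19273} \approx -428.71$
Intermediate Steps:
$s{\left(v \right)} = -3 + v^{2}$ ($s{\left(v \right)} = v^{2} - 3 = -3 + v^{2}$)
$Y{\left(T \right)} = 1 - T$ ($Y{\left(T \right)} = \frac{T}{T} - T = 1 - T$)
$z{\left(h \right)} = -27 + 3 h$ ($z{\left(h \right)} = - 3 \left(9 - h\right) = -27 + 3 h$)
$Z = - \frac{5524}{19273}$ ($Z = \frac{3087 + 2437}{-19133 + \left(1 - \left(-3 + \left(-12\right)^{2}\right)\right)} = \frac{5524}{-19133 + \left(1 - \left(-3 + 144\right)\right)} = \frac{5524}{-19133 + \left(1 - 141\right)} = \frac{5524}{-19133 - 140} = \frac{5524}{-19273} = 5524 \left(- \frac{1}{19273}\right) = - \frac{5524}{19273} \approx -0.28662$)
$z{\left(-134 \right)} - Z = \left(-27 + 3 \left(-134\right)\right) - - \frac{5524}{19273} = \left(-27 - 402\right) + \frac{5524}{19273} = -429 + \frac{5524}{19273} = - \frac{8262593}{19273}$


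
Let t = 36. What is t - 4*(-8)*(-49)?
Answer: -1532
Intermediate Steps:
t - 4*(-8)*(-49) = 36 - 4*(-8)*(-49) = 36 + 32*(-49) = 36 - 1568 = -1532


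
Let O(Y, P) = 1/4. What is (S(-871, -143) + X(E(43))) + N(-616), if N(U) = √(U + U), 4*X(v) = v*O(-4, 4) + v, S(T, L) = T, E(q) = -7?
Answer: -13971/16 + 4*I*√77 ≈ -873.19 + 35.1*I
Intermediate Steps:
O(Y, P) = ¼
X(v) = 5*v/16 (X(v) = (v*(¼) + v)/4 = (v/4 + v)/4 = (5*v/4)/4 = 5*v/16)
N(U) = √2*√U (N(U) = √(2*U) = √2*√U)
(S(-871, -143) + X(E(43))) + N(-616) = (-871 + (5/16)*(-7)) + √2*√(-616) = (-871 - 35/16) + √2*(2*I*√154) = -13971/16 + 4*I*√77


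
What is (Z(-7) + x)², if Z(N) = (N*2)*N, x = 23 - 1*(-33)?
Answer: 23716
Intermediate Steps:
x = 56 (x = 23 + 33 = 56)
Z(N) = 2*N² (Z(N) = (2*N)*N = 2*N²)
(Z(-7) + x)² = (2*(-7)² + 56)² = (2*49 + 56)² = (98 + 56)² = 154² = 23716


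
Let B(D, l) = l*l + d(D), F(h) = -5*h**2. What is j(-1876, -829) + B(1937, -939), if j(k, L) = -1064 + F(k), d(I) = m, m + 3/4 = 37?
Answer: -66864747/4 ≈ -1.6716e+7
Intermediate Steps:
m = 145/4 (m = -3/4 + 37 = 145/4 ≈ 36.250)
d(I) = 145/4
B(D, l) = 145/4 + l**2 (B(D, l) = l*l + 145/4 = l**2 + 145/4 = 145/4 + l**2)
j(k, L) = -1064 - 5*k**2
j(-1876, -829) + B(1937, -939) = (-1064 - 5*(-1876)**2) + (145/4 + (-939)**2) = (-1064 - 5*3519376) + (145/4 + 881721) = (-1064 - 17596880) + 3527029/4 = -17597944 + 3527029/4 = -66864747/4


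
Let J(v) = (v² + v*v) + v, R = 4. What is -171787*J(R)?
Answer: -6184332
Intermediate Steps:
J(v) = v + 2*v² (J(v) = (v² + v²) + v = 2*v² + v = v + 2*v²)
-171787*J(R) = -687148*(1 + 2*4) = -687148*(1 + 8) = -687148*9 = -171787*36 = -6184332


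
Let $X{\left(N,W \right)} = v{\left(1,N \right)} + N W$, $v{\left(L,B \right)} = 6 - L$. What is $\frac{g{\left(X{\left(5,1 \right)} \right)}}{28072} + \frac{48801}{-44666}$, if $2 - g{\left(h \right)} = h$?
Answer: $- \frac{171287375}{156732994} \approx -1.0929$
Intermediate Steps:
$X{\left(N,W \right)} = 5 + N W$ ($X{\left(N,W \right)} = \left(6 - 1\right) + N W = 5 + N W$)
$g{\left(h \right)} = 2 - h$
$\frac{g{\left(X{\left(5,1 \right)} \right)}}{28072} + \frac{48801}{-44666} = \frac{2 - \left(5 + 5 \cdot 1\right)}{28072} + \frac{48801}{-44666} = \left(2 - \left(5 + 5\right)\right) \frac{1}{28072} + 48801 \left(- \frac{1}{44666}\right) = \left(2 - 10\right) \frac{1}{28072} - \frac{48801}{44666} = \left(-8\right) \frac{1}{28072} - \frac{48801}{44666} = - \frac{1}{3509} - \frac{48801}{44666} = - \frac{171287375}{156732994}$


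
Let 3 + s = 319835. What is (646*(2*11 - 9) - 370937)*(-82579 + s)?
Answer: -86013465367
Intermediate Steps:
s = 319832 (s = -3 + 319835 = 319832)
(646*(2*11 - 9) - 370937)*(-82579 + s) = (646*(2*11 - 9) - 370937)*(-82579 + 319832) = (646*(22 - 9) - 370937)*237253 = (646*13 - 370937)*237253 = (8398 - 370937)*237253 = -362539*237253 = -86013465367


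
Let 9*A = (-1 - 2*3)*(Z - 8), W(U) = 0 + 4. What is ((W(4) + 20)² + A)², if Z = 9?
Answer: 26801329/81 ≈ 3.3088e+5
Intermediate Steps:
W(U) = 4
A = -7/9 (A = ((-1 - 2*3)*(9 - 8))/9 = ((-1 - 6)*1)/9 = (-7*1)/9 = (⅑)*(-7) = -7/9 ≈ -0.77778)
((W(4) + 20)² + A)² = ((4 + 20)² - 7/9)² = (24² - 7/9)² = (576 - 7/9)² = (5177/9)² = 26801329/81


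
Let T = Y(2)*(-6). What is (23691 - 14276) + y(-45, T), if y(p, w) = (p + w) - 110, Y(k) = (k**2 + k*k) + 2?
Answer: 9200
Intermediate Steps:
Y(k) = 2 + 2*k**2 (Y(k) = (k**2 + k**2) + 2 = 2*k**2 + 2 = 2 + 2*k**2)
T = -60 (T = (2 + 2*2**2)*(-6) = (2 + 2*4)*(-6) = (2 + 8)*(-6) = 10*(-6) = -60)
y(p, w) = -110 + p + w
(23691 - 14276) + y(-45, T) = (23691 - 14276) + (-110 - 45 - 60) = 9415 - 215 = 9200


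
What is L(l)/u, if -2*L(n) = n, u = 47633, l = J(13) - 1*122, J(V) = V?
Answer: 1/874 ≈ 0.0011442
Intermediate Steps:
l = -109 (l = 13 - 1*122 = 13 - 122 = -109)
L(n) = -n/2
L(l)/u = -1/2*(-109)/47633 = (109/2)*(1/47633) = 1/874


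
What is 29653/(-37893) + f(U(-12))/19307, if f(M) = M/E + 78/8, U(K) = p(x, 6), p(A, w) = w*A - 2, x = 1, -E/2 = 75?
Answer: -57214202473/73160015100 ≈ -0.78204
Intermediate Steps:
E = -150 (E = -2*75 = -150)
p(A, w) = -2 + A*w (p(A, w) = A*w - 2 = -2 + A*w)
U(K) = 4 (U(K) = -2 + 1*6 = -2 + 6 = 4)
f(M) = 39/4 - M/150 (f(M) = M/(-150) + 78/8 = M*(-1/150) + 78*(1/8) = -M/150 + 39/4 = 39/4 - M/150)
29653/(-37893) + f(U(-12))/19307 = 29653/(-37893) + (39/4 - 1/150*4)/19307 = 29653*(-1/37893) + (39/4 - 2/75)*(1/19307) = -29653/37893 + (2917/300)*(1/19307) = -29653/37893 + 2917/5792100 = -57214202473/73160015100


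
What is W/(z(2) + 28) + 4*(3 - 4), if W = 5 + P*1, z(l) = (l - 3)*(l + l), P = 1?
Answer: -15/4 ≈ -3.7500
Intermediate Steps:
z(l) = 2*l*(-3 + l) (z(l) = (-3 + l)*(2*l) = 2*l*(-3 + l))
W = 6 (W = 5 + 1*1 = 5 + 1 = 6)
W/(z(2) + 28) + 4*(3 - 4) = 6/(2*2*(-3 + 2) + 28) + 4*(3 - 4) = 6/(2*2*(-1) + 28) + 4*(-1) = 6/(-4 + 28) - 4 = 6/24 - 4 = (1/24)*6 - 4 = 1/4 - 4 = -15/4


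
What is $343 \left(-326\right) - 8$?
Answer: $-111826$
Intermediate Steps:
$343 \left(-326\right) - 8 = -111818 - 8 = -111826$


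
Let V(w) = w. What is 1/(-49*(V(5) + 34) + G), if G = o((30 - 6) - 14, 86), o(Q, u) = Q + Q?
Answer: -1/1891 ≈ -0.00052882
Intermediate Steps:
o(Q, u) = 2*Q
G = 20 (G = 2*((30 - 6) - 14) = 2*(24 - 14) = 2*10 = 20)
1/(-49*(V(5) + 34) + G) = 1/(-49*(5 + 34) + 20) = 1/(-49*39 + 20) = 1/(-1911 + 20) = 1/(-1891) = -1/1891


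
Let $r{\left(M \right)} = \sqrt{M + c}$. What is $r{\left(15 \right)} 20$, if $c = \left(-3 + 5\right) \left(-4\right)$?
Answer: $20 \sqrt{7} \approx 52.915$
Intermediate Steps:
$c = -8$ ($c = 2 \left(-4\right) = -8$)
$r{\left(M \right)} = \sqrt{-8 + M}$ ($r{\left(M \right)} = \sqrt{M - 8} = \sqrt{-8 + M}$)
$r{\left(15 \right)} 20 = \sqrt{-8 + 15} \cdot 20 = \sqrt{7} \cdot 20 = 20 \sqrt{7}$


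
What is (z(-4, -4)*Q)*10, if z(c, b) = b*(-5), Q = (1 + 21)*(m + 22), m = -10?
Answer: 52800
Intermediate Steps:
Q = 264 (Q = (1 + 21)*(-10 + 22) = 22*12 = 264)
z(c, b) = -5*b
(z(-4, -4)*Q)*10 = (-5*(-4)*264)*10 = (20*264)*10 = 5280*10 = 52800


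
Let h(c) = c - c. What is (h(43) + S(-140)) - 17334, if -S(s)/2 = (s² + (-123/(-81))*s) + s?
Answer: -1507378/27 ≈ -55829.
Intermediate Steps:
S(s) = -2*s² - 136*s/27 (S(s) = -2*((s² + (-123/(-81))*s) + s) = -2*((s² + (-123*(-1/81))*s) + s) = -2*((s² + 41*s/27) + s) = -2*(s² + 68*s/27) = -2*s² - 136*s/27)
h(c) = 0
(h(43) + S(-140)) - 17334 = (0 - 2/27*(-140)*(68 + 27*(-140))) - 17334 = (0 - 2/27*(-140)*(68 - 3780)) - 17334 = (0 - 2/27*(-140)*(-3712)) - 17334 = (0 - 1039360/27) - 17334 = -1039360/27 - 17334 = -1507378/27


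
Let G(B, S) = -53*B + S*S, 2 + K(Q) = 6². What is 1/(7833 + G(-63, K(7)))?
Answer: 1/12328 ≈ 8.1116e-5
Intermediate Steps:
K(Q) = 34 (K(Q) = -2 + 6² = -2 + 36 = 34)
G(B, S) = S² - 53*B (G(B, S) = -53*B + S² = S² - 53*B)
1/(7833 + G(-63, K(7))) = 1/(7833 + (34² - 53*(-63))) = 1/(7833 + (1156 + 3339)) = 1/(7833 + 4495) = 1/12328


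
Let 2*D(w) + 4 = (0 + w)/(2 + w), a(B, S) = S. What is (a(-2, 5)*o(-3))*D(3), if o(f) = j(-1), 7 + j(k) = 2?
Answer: 85/2 ≈ 42.500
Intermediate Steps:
j(k) = -5 (j(k) = -7 + 2 = -5)
D(w) = -2 + w/(2*(2 + w)) (D(w) = -2 + ((0 + w)/(2 + w))/2 = -2 + (w/(2 + w))/2 = -2 + w/(2*(2 + w)))
o(f) = -5
(a(-2, 5)*o(-3))*D(3) = (5*(-5))*((-8 - 3*3)/(2*(2 + 3))) = -25*(-8 - 9)/(2*5) = -25*(-17)/(2*5) = -25*(-17/10) = 85/2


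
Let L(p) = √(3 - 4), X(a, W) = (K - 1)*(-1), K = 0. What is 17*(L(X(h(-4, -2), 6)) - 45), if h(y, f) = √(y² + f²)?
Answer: -765 + 17*I ≈ -765.0 + 17.0*I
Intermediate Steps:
h(y, f) = √(f² + y²)
X(a, W) = 1 (X(a, W) = (0 - 1)*(-1) = -1*(-1) = 1)
L(p) = I (L(p) = √(-1) = I)
17*(L(X(h(-4, -2), 6)) - 45) = 17*(I - 45) = 17*(-45 + I) = -765 + 17*I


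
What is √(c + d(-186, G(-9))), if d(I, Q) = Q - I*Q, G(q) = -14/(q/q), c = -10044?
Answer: I*√12662 ≈ 112.53*I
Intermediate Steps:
G(q) = -14 (G(q) = -14/1 = -14*1 = -14)
d(I, Q) = Q - I*Q
√(c + d(-186, G(-9))) = √(-10044 - 14*(1 - 1*(-186))) = √(-10044 - 14*(1 + 186)) = √(-10044 - 14*187) = √(-10044 - 2618) = √(-12662) = I*√12662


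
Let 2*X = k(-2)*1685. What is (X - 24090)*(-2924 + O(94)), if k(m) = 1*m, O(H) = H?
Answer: 72943250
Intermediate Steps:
k(m) = m
X = -1685 (X = (-2*1685)/2 = (1/2)*(-3370) = -1685)
(X - 24090)*(-2924 + O(94)) = (-1685 - 24090)*(-2924 + 94) = -25775*(-2830) = 72943250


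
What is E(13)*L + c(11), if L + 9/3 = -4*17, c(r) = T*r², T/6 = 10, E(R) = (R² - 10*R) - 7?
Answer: 4988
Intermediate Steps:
E(R) = -7 + R² - 10*R
T = 60 (T = 6*10 = 60)
c(r) = 60*r²
L = -71 (L = -3 - 4*17 = -3 - 68 = -71)
E(13)*L + c(11) = (-7 + 13² - 10*13)*(-71) + 60*11² = (-7 + 169 - 130)*(-71) + 60*121 = 32*(-71) + 7260 = -2272 + 7260 = 4988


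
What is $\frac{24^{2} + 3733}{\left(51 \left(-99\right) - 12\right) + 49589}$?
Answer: $\frac{4309}{44528} \approx 0.096771$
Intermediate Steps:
$\frac{24^{2} + 3733}{\left(51 \left(-99\right) - 12\right) + 49589} = \frac{576 + 3733}{\left(-5049 - 12\right) + 49589} = \frac{4309}{-5061 + 49589} = \frac{4309}{44528}$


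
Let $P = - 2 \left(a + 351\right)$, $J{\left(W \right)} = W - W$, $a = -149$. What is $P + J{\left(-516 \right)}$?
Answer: $-404$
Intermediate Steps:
$J{\left(W \right)} = 0$
$P = -404$ ($P = - 2 \left(-149 + 351\right) = \left(-2\right) 202 = -404$)
$P + J{\left(-516 \right)} = -404 + 0 = -404$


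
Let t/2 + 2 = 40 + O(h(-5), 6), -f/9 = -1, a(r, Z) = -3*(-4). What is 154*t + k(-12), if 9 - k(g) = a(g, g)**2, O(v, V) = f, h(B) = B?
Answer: 14341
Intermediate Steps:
a(r, Z) = 12
f = 9 (f = -9*(-1) = 9)
O(v, V) = 9
t = 94 (t = -4 + 2*(40 + 9) = -4 + 2*49 = -4 + 98 = 94)
k(g) = -135 (k(g) = 9 - 1*12**2 = 9 - 1*144 = 9 - 144 = -135)
154*t + k(-12) = 154*94 - 135 = 14476 - 135 = 14341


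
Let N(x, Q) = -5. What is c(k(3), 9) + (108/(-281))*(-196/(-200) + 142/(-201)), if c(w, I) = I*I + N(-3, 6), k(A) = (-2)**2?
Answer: 35721818/470675 ≈ 75.895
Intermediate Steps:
k(A) = 4
c(w, I) = -5 + I**2 (c(w, I) = I*I - 5 = I**2 - 5 = -5 + I**2)
c(k(3), 9) + (108/(-281))*(-196/(-200) + 142/(-201)) = (-5 + 9**2) + (108/(-281))*(-196/(-200) + 142/(-201)) = (-5 + 81) + (108*(-1/281))*(-196*(-1/200) + 142*(-1/201)) = 76 - 108*(49/50 - 142/201)/281 = 76 - 108/281*2749/10050 = 76 - 49482/470675 = 35721818/470675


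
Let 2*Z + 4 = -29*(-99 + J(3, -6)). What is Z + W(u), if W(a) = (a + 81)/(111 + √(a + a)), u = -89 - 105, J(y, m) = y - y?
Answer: 36411617/25418 + 226*I*√97/12709 ≈ 1432.5 + 0.17514*I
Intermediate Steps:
J(y, m) = 0
Z = 2867/2 (Z = -2 + (-29*(-99 + 0))/2 = -2 + (-29*(-99))/2 = -2 + (½)*2871 = -2 + 2871/2 = 2867/2 ≈ 1433.5)
u = -194
W(a) = (81 + a)/(111 + √2*√a) (W(a) = (81 + a)/(111 + √(2*a)) = (81 + a)/(111 + √2*√a))
Z + W(u) = 2867/2 + (81 - 194)/(111 + √2*√(-194)) = 2867/2 - 113/(111 + √2*(I*√194)) = 2867/2 - 113/(111 + 2*I*√97)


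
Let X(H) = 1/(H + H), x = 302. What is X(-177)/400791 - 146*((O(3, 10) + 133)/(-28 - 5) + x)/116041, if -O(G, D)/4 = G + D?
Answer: -68254219611431/181102885750314 ≈ -0.37688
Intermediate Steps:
O(G, D) = -4*D - 4*G (O(G, D) = -4*(G + D) = -4*(D + G) = -4*D - 4*G)
X(H) = 1/(2*H)
X(-177)/400791 - 146*((O(3, 10) + 133)/(-28 - 5) + x)/116041 = ((½)/(-177))/400791 - 146*(((-4*10 - 4*3) + 133)/(-28 - 5) + 302)/116041 = ((½)*(-1/177))*(1/400791) - 146*(((-40 - 12) + 133)/(-33) + 302)*(1/116041) = -1/354*1/400791 - 146*((-52 + 133)*(-1/33) + 302)*(1/116041) = -1/141880014 - 146*(81*(-1/33) + 302)*(1/116041) = -1/141880014 - 146*(-27/11 + 302)*(1/116041) = -1/141880014 - 146*3295/11*(1/116041) = -1/141880014 - 481070/11*1/116041 = -1/141880014 - 481070/1276451 = -68254219611431/181102885750314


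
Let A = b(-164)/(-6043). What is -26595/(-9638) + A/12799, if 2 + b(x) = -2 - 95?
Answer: 2056974128577/745444912766 ≈ 2.7594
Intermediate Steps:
b(x) = -99 (b(x) = -2 + (-2 - 95) = -2 - 97 = -99)
A = 99/6043 (A = -99/(-6043) = -99*(-1/6043) = 99/6043 ≈ 0.016383)
-26595/(-9638) + A/12799 = -26595/(-9638) + (99/6043)/12799 = -26595*(-1/9638) + (99/6043)*(1/12799) = 26595/9638 + 99/77344357 = 2056974128577/745444912766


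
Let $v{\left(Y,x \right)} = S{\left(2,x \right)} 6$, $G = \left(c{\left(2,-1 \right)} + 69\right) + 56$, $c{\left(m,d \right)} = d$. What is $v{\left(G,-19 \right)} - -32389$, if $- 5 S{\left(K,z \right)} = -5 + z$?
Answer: $\frac{162089}{5} \approx 32418.0$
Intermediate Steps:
$S{\left(K,z \right)} = 1 - \frac{z}{5}$ ($S{\left(K,z \right)} = - \frac{-5 + z}{5} = 1 - \frac{z}{5}$)
$G = 124$ ($G = \left(-1 + 69\right) + 56 = 68 + 56 = 124$)
$v{\left(Y,x \right)} = 6 - \frac{6 x}{5}$ ($v{\left(Y,x \right)} = \left(1 - \frac{x}{5}\right) 6 = 6 - \frac{6 x}{5}$)
$v{\left(G,-19 \right)} - -32389 = \left(6 - - \frac{114}{5}\right) - -32389 = \left(6 + \frac{114}{5}\right) + 32389 = \frac{144}{5} + 32389 = \frac{162089}{5}$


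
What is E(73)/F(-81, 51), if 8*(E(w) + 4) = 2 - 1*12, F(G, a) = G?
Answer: 7/108 ≈ 0.064815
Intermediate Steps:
E(w) = -21/4 (E(w) = -4 + (2 - 1*12)/8 = -4 + (2 - 12)/8 = -4 + (⅛)*(-10) = -4 - 5/4 = -21/4)
E(73)/F(-81, 51) = -21/4/(-81) = -21/4*(-1/81) = 7/108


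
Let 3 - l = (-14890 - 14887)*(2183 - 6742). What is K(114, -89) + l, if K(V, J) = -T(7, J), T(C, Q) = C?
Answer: -135753347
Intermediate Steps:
K(V, J) = -7 (K(V, J) = -1*7 = -7)
l = -135753340 (l = 3 - (-14890 - 14887)*(2183 - 6742) = 3 - (-29777)*(-4559) = 3 - 1*135753343 = 3 - 135753343 = -135753340)
K(114, -89) + l = -7 - 135753340 = -135753347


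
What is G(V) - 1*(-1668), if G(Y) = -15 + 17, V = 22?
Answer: 1670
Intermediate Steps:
G(Y) = 2
G(V) - 1*(-1668) = 2 - 1*(-1668) = 2 + 1668 = 1670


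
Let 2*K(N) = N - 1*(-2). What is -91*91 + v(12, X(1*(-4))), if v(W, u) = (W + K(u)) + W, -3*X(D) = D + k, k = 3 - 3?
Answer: -24766/3 ≈ -8255.3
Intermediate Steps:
k = 0
K(N) = 1 + N/2 (K(N) = (N - 1*(-2))/2 = (N + 2)/2 = (2 + N)/2 = 1 + N/2)
X(D) = -D/3 (X(D) = -(D + 0)/3 = -D/3)
v(W, u) = 1 + u/2 + 2*W (v(W, u) = (W + (1 + u/2)) + W = (1 + W + u/2) + W = 1 + u/2 + 2*W)
-91*91 + v(12, X(1*(-4))) = -91*91 + (1 + (-(-4)/3)/2 + 2*12) = -8281 + (1 + (-⅓*(-4))/2 + 24) = -8281 + (1 + (½)*(4/3) + 24) = -8281 + (1 + ⅔ + 24) = -8281 + 77/3 = -24766/3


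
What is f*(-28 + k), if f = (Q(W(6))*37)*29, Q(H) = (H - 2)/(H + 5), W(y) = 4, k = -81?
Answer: -233914/9 ≈ -25990.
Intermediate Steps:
Q(H) = (-2 + H)/(5 + H)
f = 2146/9 (f = (((-2 + 4)/(5 + 4))*37)*29 = ((2/9)*37)*29 = (74/9)*29 = 2146/9 ≈ 238.44)
f*(-28 + k) = 2146*(-28 - 81)/9 = (2146/9)*(-109) = -233914/9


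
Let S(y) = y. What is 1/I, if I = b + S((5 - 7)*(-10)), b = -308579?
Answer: -1/308559 ≈ -3.2409e-6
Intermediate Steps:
I = -308559 (I = -308579 + (5 - 7)*(-10) = -308579 - 2*(-10) = -308579 + 20 = -308559)
1/I = 1/(-308559) = -1/308559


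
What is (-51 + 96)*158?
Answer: 7110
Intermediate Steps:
(-51 + 96)*158 = 45*158 = 7110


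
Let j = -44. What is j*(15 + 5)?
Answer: -880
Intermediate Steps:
j*(15 + 5) = -44*(15 + 5) = -44*20 = -880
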